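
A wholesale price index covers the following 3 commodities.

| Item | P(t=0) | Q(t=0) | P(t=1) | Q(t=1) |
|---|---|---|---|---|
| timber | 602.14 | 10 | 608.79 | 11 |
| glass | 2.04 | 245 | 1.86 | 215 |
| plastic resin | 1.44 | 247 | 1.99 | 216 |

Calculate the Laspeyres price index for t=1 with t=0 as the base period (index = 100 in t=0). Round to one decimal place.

Laspeyres price index uses base-period quantities as weights.
ΣP(t=1)·Q(t=0) = 608.79×10 + 1.86×245 + 1.99×247 = 6087.9 + 455.7 + 491.53 = 7035.13
ΣP(t=0)·Q(t=0) = 602.14×10 + 2.04×245 + 1.44×247 = 6021.4 + 499.8 + 355.68 = 6876.88
Index = 7035.13 / 6876.88 × 100 = 102.3012

102.3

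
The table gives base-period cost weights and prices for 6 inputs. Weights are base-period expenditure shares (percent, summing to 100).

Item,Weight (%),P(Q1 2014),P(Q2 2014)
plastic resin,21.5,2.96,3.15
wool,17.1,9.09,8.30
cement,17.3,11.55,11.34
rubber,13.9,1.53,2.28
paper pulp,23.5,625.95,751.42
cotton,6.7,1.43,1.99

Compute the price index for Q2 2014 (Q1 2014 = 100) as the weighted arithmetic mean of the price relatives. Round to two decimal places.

113.73

plastic resin: 21.5 × (3.15/2.96) = 21.5 × 1.064189 = 22.8801
wool: 17.1 × (8.30/9.09) = 17.1 × 0.913091 = 15.6139
cement: 17.3 × (11.34/11.55) = 17.3 × 0.981818 = 16.9855
rubber: 13.9 × (2.28/1.53) = 13.9 × 1.490196 = 20.7137
paper pulp: 23.5 × (751.42/625.95) = 23.5 × 1.200447 = 28.2105
cotton: 6.7 × (1.99/1.43) = 6.7 × 1.391608 = 9.3238
Index = Σ wᵢ·(p₁ᵢ/p₀ᵢ) = 22.8801 + 15.6139 + 16.9855 + 20.7137 + 28.2105 + 9.3238 = 113.7274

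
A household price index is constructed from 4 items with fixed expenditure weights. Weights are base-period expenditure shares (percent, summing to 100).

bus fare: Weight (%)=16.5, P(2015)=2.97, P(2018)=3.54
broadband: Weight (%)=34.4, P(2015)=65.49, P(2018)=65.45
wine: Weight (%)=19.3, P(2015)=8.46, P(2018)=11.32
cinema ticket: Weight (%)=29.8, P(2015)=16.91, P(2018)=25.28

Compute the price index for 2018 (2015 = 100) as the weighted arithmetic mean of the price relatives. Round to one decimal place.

bus fare: 16.5 × (3.54/2.97) = 16.5 × 1.191919 = 19.6667
broadband: 34.4 × (65.45/65.49) = 34.4 × 0.999389 = 34.3790
wine: 19.3 × (11.32/8.46) = 19.3 × 1.338061 = 25.8246
cinema ticket: 29.8 × (25.28/16.91) = 29.8 × 1.494973 = 44.5502
Index = Σ wᵢ·(p₁ᵢ/p₀ᵢ) = 19.6667 + 34.3790 + 25.8246 + 44.5502 = 124.4204

124.4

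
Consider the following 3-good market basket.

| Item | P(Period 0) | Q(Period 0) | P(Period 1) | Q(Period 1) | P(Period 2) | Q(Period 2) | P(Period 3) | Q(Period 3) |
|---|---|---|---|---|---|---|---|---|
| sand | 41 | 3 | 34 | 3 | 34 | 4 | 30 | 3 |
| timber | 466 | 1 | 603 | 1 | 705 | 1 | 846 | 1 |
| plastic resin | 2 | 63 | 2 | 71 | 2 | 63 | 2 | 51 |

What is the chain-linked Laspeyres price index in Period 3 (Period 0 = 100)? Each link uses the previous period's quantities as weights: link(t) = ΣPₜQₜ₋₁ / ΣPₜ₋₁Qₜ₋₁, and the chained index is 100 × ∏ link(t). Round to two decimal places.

Link Period 0→Period 1:
ΣP(Period 1)Q(Period 0) = 34×3 + 603×1 + 2×63 = 102 + 603 + 126 = 831
ΣP(Period 0)Q(Period 0) = 41×3 + 466×1 + 2×63 = 123 + 466 + 126 = 715
link = 831/715 = 1.162238
Link Period 1→Period 2:
ΣP(Period 2)Q(Period 1) = 34×3 + 705×1 + 2×71 = 102 + 705 + 142 = 949
ΣP(Period 1)Q(Period 1) = 34×3 + 603×1 + 2×71 = 102 + 603 + 142 = 847
link = 949/847 = 1.120425
Link Period 2→Period 3:
ΣP(Period 3)Q(Period 2) = 30×4 + 846×1 + 2×63 = 120 + 846 + 126 = 1092
ΣP(Period 2)Q(Period 2) = 34×4 + 705×1 + 2×63 = 136 + 705 + 126 = 967
link = 1092/967 = 1.129266
Chained index = 100 × 1.162238 × 1.120425 × 1.129266 = 147.0530

147.05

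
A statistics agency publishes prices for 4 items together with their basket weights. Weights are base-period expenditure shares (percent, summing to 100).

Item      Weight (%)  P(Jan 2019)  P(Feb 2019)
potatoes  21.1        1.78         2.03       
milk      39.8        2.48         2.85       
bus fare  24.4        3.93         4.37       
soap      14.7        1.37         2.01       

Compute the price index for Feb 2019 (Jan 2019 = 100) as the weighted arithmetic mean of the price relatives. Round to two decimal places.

potatoes: 21.1 × (2.03/1.78) = 21.1 × 1.140449 = 24.0635
milk: 39.8 × (2.85/2.48) = 39.8 × 1.149194 = 45.7379
bus fare: 24.4 × (4.37/3.93) = 24.4 × 1.111959 = 27.1318
soap: 14.7 × (2.01/1.37) = 14.7 × 1.467153 = 21.5672
Index = Σ wᵢ·(p₁ᵢ/p₀ᵢ) = 24.0635 + 45.7379 + 27.1318 + 21.5672 = 118.5003

118.50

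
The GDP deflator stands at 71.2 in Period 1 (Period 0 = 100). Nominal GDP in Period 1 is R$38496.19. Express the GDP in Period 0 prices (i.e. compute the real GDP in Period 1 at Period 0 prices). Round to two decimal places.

54067.68

Real = Nominal ÷ (Index/100) = 38496.19 ÷ (71.2/100)
     = 38496.19 ÷ 0.712 = 54067.6826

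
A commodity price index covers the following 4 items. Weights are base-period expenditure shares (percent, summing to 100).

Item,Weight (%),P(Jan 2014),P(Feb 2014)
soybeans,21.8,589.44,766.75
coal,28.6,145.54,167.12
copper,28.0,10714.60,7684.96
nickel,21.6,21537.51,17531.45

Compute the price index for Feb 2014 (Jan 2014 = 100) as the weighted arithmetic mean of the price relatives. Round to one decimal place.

soybeans: 21.8 × (766.75/589.44) = 21.8 × 1.300811 = 28.3577
coal: 28.6 × (167.12/145.54) = 28.6 × 1.148275 = 32.8407
copper: 28.0 × (7684.96/10714.60) = 28.0 × 0.717242 = 20.0828
nickel: 21.6 × (17531.45/21537.51) = 21.6 × 0.813996 = 17.5823
Index = Σ wᵢ·(p₁ᵢ/p₀ᵢ) = 28.3577 + 32.8407 + 20.0828 + 17.5823 = 98.8634

98.9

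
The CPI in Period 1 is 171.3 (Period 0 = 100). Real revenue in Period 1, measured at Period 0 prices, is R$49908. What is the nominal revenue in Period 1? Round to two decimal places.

85492.40

Nominal = Real × (Index/100) = 49908 × (171.3/100)
        = 49908 × 1.713 = 85492.4040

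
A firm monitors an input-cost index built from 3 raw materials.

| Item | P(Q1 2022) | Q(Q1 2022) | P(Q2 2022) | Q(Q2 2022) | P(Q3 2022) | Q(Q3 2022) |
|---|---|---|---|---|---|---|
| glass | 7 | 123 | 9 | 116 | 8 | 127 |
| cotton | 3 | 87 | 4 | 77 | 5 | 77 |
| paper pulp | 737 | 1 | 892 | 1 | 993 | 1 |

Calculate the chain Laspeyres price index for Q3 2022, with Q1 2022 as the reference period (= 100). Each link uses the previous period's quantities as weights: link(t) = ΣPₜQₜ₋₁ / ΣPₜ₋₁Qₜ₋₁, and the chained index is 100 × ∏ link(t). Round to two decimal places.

129.74

Link Q1 2022→Q2 2022:
ΣP(Q2 2022)Q(Q1 2022) = 9×123 + 4×87 + 892×1 = 1107 + 348 + 892 = 2347
ΣP(Q1 2022)Q(Q1 2022) = 7×123 + 3×87 + 737×1 = 861 + 261 + 737 = 1859
link = 2347/1859 = 1.262507
Link Q2 2022→Q3 2022:
ΣP(Q3 2022)Q(Q2 2022) = 8×116 + 5×77 + 993×1 = 928 + 385 + 993 = 2306
ΣP(Q2 2022)Q(Q2 2022) = 9×116 + 4×77 + 892×1 = 1044 + 308 + 892 = 2244
link = 2306/2244 = 1.027629
Chained index = 100 × 1.262507 × 1.027629 = 129.7389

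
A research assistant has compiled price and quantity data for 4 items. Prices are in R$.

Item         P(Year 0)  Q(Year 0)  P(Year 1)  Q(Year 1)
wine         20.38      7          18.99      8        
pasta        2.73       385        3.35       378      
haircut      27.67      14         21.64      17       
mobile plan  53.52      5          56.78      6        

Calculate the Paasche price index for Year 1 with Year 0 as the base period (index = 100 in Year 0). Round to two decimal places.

107.06

Paasche price index uses current-period quantities as weights.
ΣP(Year 1)·Q(Year 1) = 18.99×8 + 3.35×378 + 21.64×17 + 56.78×6 = 151.92 + 1266.3 + 367.88 + 340.68 = 2126.78
ΣP(Year 0)·Q(Year 1) = 20.38×8 + 2.73×378 + 27.67×17 + 53.52×6 = 163.04 + 1031.94 + 470.39 + 321.12 = 1986.49
Index = 2126.78 / 1986.49 × 100 = 107.0622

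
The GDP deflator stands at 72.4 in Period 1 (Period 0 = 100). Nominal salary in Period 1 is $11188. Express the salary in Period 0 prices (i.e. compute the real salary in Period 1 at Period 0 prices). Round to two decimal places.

15453.04

Real = Nominal ÷ (Index/100) = 11188 ÷ (72.4/100)
     = 11188 ÷ 0.724 = 15453.0387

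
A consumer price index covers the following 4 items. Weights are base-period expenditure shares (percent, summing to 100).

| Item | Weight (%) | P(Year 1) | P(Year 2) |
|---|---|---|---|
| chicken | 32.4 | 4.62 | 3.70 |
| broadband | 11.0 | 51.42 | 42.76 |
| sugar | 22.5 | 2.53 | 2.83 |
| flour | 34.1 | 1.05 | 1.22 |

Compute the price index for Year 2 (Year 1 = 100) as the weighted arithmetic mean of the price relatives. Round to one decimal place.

99.9

chicken: 32.4 × (3.70/4.62) = 32.4 × 0.800866 = 25.9481
broadband: 11.0 × (42.76/51.42) = 11.0 × 0.831583 = 9.1474
sugar: 22.5 × (2.83/2.53) = 22.5 × 1.118577 = 25.1680
flour: 34.1 × (1.22/1.05) = 34.1 × 1.161905 = 39.6210
Index = Σ wᵢ·(p₁ᵢ/p₀ᵢ) = 25.9481 + 9.1474 + 25.1680 + 39.6210 = 99.8844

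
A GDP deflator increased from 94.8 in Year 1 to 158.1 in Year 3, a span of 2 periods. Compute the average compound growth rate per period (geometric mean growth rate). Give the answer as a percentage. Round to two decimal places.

29.14%

Growth factor = (158.1/94.8)^(1/2) = (1.667722)^(1/2) = 1.291403
Growth rate = 1.291403 − 1 = 0.291403 = 29.1403%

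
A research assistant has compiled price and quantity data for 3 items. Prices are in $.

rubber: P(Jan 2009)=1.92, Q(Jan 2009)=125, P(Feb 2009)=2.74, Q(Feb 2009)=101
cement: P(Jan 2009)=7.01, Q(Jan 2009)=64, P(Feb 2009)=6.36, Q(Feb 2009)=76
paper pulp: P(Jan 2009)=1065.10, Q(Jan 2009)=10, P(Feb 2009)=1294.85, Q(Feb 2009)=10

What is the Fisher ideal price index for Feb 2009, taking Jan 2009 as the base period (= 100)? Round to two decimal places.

120.64

Laspeyres component (base-period weights):
ΣP(Feb 2009)Q(Jan 2009) = 2.74×125 + 6.36×64 + 1294.85×10 = 342.5 + 407.04 + 12948.5 = 13698.04
ΣP(Jan 2009)Q(Jan 2009) = 1.92×125 + 7.01×64 + 1065.10×10 = 240 + 448.64 + 10651 = 11339.64
L = 13698.04 / 11339.64 × 100 = 120.7978
Paasche component (current-period weights):
ΣP(Feb 2009)Q(Feb 2009) = 2.74×101 + 6.36×76 + 1294.85×10 = 276.74 + 483.36 + 12948.5 = 13708.6
ΣP(Jan 2009)Q(Feb 2009) = 1.92×101 + 7.01×76 + 1065.10×10 = 193.92 + 532.76 + 10651 = 11377.68
P = 13708.6 / 11377.68 × 100 = 120.4868
Fisher = √(L × P) = √(120.7978 × 120.4868) = 120.6422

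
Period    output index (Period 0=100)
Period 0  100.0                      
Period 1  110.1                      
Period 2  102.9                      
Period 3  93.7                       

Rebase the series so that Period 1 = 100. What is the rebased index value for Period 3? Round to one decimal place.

85.1

Rebased(Period 3) = 93.7 / 110.1 × 100 = 85.1045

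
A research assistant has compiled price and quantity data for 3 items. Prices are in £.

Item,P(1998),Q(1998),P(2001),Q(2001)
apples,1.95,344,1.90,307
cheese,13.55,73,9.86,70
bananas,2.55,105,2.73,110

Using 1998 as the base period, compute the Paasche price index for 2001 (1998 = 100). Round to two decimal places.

Paasche price index uses current-period quantities as weights.
ΣP(2001)·Q(2001) = 1.90×307 + 9.86×70 + 2.73×110 = 583.3 + 690.2 + 300.3 = 1573.8
ΣP(1998)·Q(2001) = 1.95×307 + 13.55×70 + 2.55×110 = 598.65 + 948.5 + 280.5 = 1827.65
Index = 1573.8 / 1827.65 × 100 = 86.1106

86.11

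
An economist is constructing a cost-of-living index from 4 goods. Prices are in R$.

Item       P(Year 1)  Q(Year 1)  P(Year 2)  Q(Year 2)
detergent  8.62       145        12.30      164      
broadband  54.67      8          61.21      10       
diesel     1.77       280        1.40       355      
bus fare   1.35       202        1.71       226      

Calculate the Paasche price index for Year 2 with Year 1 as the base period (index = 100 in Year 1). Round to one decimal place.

121.4

Paasche price index uses current-period quantities as weights.
ΣP(Year 2)·Q(Year 2) = 12.30×164 + 61.21×10 + 1.40×355 + 1.71×226 = 2017.2 + 612.1 + 497 + 386.46 = 3512.76
ΣP(Year 1)·Q(Year 2) = 8.62×164 + 54.67×10 + 1.77×355 + 1.35×226 = 1413.68 + 546.7 + 628.35 + 305.1 = 2893.83
Index = 3512.76 / 2893.83 × 100 = 121.3879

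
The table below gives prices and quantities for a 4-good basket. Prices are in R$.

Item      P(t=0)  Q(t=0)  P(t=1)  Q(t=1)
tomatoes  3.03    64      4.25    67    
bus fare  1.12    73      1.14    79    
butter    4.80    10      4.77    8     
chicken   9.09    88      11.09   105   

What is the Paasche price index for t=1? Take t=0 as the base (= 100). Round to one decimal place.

Paasche price index uses current-period quantities as weights.
ΣP(t=1)·Q(t=1) = 4.25×67 + 1.14×79 + 4.77×8 + 11.09×105 = 284.75 + 90.06 + 38.16 + 1164.45 = 1577.42
ΣP(t=0)·Q(t=1) = 3.03×67 + 1.12×79 + 4.80×8 + 9.09×105 = 203.01 + 88.48 + 38.4 + 954.45 = 1284.34
Index = 1577.42 / 1284.34 × 100 = 122.8195

122.8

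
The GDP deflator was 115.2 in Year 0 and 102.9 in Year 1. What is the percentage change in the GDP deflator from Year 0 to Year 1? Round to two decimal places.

-10.68%

Change = (102.9 − 115.2) / 115.2 × 100
       = -12.3 / 115.2 × 100 = -10.6771%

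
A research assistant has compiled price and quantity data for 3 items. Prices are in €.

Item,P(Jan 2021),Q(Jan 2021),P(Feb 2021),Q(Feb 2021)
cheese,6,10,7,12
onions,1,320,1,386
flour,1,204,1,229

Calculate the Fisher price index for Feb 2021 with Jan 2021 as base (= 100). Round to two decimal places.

Laspeyres component (base-period weights):
ΣP(Feb 2021)Q(Jan 2021) = 7×10 + 1×320 + 1×204 = 70 + 320 + 204 = 594
ΣP(Jan 2021)Q(Jan 2021) = 6×10 + 1×320 + 1×204 = 60 + 320 + 204 = 584
L = 594 / 584 × 100 = 101.7123
Paasche component (current-period weights):
ΣP(Feb 2021)Q(Feb 2021) = 7×12 + 1×386 + 1×229 = 84 + 386 + 229 = 699
ΣP(Jan 2021)Q(Feb 2021) = 6×12 + 1×386 + 1×229 = 72 + 386 + 229 = 687
P = 699 / 687 × 100 = 101.7467
Fisher = √(L × P) = √(101.7123 × 101.7467) = 101.7295

101.73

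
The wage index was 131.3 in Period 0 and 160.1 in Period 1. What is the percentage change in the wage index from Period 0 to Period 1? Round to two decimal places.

Change = (160.1 − 131.3) / 131.3 × 100
       = 28.8 / 131.3 × 100 = 21.9345%

21.93%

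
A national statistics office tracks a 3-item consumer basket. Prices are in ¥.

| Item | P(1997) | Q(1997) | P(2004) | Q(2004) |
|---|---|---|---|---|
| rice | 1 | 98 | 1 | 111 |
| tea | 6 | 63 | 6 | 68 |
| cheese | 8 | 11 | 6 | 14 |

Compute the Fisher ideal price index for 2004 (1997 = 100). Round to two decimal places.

Laspeyres component (base-period weights):
ΣP(2004)Q(1997) = 1×98 + 6×63 + 6×11 = 98 + 378 + 66 = 542
ΣP(1997)Q(1997) = 1×98 + 6×63 + 8×11 = 98 + 378 + 88 = 564
L = 542 / 564 × 100 = 96.0993
Paasche component (current-period weights):
ΣP(2004)Q(2004) = 1×111 + 6×68 + 6×14 = 111 + 408 + 84 = 603
ΣP(1997)Q(2004) = 1×111 + 6×68 + 8×14 = 111 + 408 + 112 = 631
P = 603 / 631 × 100 = 95.5626
Fisher = √(L × P) = √(96.0993 × 95.5626) = 95.8306

95.83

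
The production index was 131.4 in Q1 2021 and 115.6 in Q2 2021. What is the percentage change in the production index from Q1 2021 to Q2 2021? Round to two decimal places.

Change = (115.6 − 131.4) / 131.4 × 100
       = -15.8 / 131.4 × 100 = -12.0244%

-12.02%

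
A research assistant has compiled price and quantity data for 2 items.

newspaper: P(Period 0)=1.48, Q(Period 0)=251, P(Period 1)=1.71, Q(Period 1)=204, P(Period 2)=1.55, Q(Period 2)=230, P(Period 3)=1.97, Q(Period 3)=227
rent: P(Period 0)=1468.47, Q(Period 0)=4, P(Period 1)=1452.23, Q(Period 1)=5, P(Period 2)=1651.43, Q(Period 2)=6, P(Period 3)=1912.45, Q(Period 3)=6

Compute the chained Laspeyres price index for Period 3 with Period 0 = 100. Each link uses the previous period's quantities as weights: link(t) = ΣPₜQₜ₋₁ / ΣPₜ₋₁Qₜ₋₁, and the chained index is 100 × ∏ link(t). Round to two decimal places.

Link Period 0→Period 1:
ΣP(Period 1)Q(Period 0) = 1.71×251 + 1452.23×4 = 429.21 + 5808.92 = 6238.13
ΣP(Period 0)Q(Period 0) = 1.48×251 + 1468.47×4 = 371.48 + 5873.88 = 6245.36
link = 6238.13/6245.36 = 0.998842
Link Period 1→Period 2:
ΣP(Period 2)Q(Period 1) = 1.55×204 + 1651.43×5 = 316.2 + 8257.15 = 8573.35
ΣP(Period 1)Q(Period 1) = 1.71×204 + 1452.23×5 = 348.84 + 7261.15 = 7609.99
link = 8573.35/7609.99 = 1.126591
Link Period 2→Period 3:
ΣP(Period 3)Q(Period 2) = 1.97×230 + 1912.45×6 = 453.1 + 11474.7 = 11927.8
ΣP(Period 2)Q(Period 2) = 1.55×230 + 1651.43×6 = 356.5 + 9908.58 = 10265.08
link = 11927.8/10265.08 = 1.161978
Chained index = 100 × 0.998842 × 1.126591 × 1.161978 = 130.7559

130.76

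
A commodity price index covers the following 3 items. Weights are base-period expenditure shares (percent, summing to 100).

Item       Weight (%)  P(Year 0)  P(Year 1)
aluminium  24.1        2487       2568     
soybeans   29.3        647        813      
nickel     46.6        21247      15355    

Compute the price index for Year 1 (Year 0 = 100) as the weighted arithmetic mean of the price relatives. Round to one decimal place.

aluminium: 24.1 × (2568/2487) = 24.1 × 1.032569 = 24.8849
soybeans: 29.3 × (813/647) = 29.3 × 1.256569 = 36.8175
nickel: 46.6 × (15355/21247) = 46.6 × 0.722690 = 33.6774
Index = Σ wᵢ·(p₁ᵢ/p₀ᵢ) = 24.8849 + 36.8175 + 33.6774 = 95.3798

95.4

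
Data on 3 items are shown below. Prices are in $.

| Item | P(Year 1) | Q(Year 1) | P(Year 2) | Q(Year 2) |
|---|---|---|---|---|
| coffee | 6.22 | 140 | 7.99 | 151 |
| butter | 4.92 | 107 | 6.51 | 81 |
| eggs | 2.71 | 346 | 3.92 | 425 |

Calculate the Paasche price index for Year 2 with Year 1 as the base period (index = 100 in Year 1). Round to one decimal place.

Paasche price index uses current-period quantities as weights.
ΣP(Year 2)·Q(Year 2) = 7.99×151 + 6.51×81 + 3.92×425 = 1206.49 + 527.31 + 1666 = 3399.8
ΣP(Year 1)·Q(Year 2) = 6.22×151 + 4.92×81 + 2.71×425 = 939.22 + 398.52 + 1151.75 = 2489.49
Index = 3399.8 / 2489.49 × 100 = 136.5661

136.6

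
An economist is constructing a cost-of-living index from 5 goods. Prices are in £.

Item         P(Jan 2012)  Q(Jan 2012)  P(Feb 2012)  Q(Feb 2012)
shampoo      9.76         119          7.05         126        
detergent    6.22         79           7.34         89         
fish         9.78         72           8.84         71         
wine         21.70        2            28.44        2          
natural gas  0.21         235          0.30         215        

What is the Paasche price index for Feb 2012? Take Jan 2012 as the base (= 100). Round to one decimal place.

89.3

Paasche price index uses current-period quantities as weights.
ΣP(Feb 2012)·Q(Feb 2012) = 7.05×126 + 7.34×89 + 8.84×71 + 28.44×2 + 0.30×215 = 888.3 + 653.26 + 627.64 + 56.88 + 64.5 = 2290.58
ΣP(Jan 2012)·Q(Feb 2012) = 9.76×126 + 6.22×89 + 9.78×71 + 21.70×2 + 0.21×215 = 1229.76 + 553.58 + 694.38 + 43.4 + 45.15 = 2566.27
Index = 2290.58 / 2566.27 × 100 = 89.2572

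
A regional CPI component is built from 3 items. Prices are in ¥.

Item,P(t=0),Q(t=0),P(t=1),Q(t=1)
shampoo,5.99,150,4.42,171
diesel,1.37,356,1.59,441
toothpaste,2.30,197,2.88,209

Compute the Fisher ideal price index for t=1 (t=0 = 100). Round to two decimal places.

97.64

Laspeyres component (base-period weights):
ΣP(t=1)Q(t=0) = 4.42×150 + 1.59×356 + 2.88×197 = 663 + 566.04 + 567.36 = 1796.4
ΣP(t=0)Q(t=0) = 5.99×150 + 1.37×356 + 2.30×197 = 898.5 + 487.72 + 453.1 = 1839.32
L = 1796.4 / 1839.32 × 100 = 97.6665
Paasche component (current-period weights):
ΣP(t=1)Q(t=1) = 4.42×171 + 1.59×441 + 2.88×209 = 755.82 + 701.19 + 601.92 = 2058.93
ΣP(t=0)Q(t=1) = 5.99×171 + 1.37×441 + 2.30×209 = 1024.29 + 604.17 + 480.7 = 2109.16
P = 2058.93 / 2109.16 × 100 = 97.6185
Fisher = √(L × P) = √(97.6665 × 97.6185) = 97.6425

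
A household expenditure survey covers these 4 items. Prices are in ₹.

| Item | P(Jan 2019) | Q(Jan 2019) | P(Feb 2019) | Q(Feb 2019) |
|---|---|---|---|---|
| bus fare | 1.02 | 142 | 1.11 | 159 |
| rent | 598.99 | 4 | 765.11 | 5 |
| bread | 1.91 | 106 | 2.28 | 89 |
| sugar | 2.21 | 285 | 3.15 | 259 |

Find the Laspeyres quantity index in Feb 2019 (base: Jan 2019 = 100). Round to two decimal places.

Laspeyres quantity index uses base-period prices as weights.
ΣP(Jan 2019)·Q(Feb 2019) = 1.02×159 + 598.99×5 + 1.91×89 + 2.21×259 = 162.18 + 2994.95 + 169.99 + 572.39 = 3899.51
ΣP(Jan 2019)·Q(Jan 2019) = 1.02×142 + 598.99×4 + 1.91×106 + 2.21×285 = 144.84 + 2395.96 + 202.46 + 629.85 = 3373.11
Index = 3899.51 / 3373.11 × 100 = 115.6058

115.61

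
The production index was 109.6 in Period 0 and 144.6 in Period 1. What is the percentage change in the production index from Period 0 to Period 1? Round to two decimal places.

Change = (144.6 − 109.6) / 109.6 × 100
       = 35.0 / 109.6 × 100 = 31.9343%

31.93%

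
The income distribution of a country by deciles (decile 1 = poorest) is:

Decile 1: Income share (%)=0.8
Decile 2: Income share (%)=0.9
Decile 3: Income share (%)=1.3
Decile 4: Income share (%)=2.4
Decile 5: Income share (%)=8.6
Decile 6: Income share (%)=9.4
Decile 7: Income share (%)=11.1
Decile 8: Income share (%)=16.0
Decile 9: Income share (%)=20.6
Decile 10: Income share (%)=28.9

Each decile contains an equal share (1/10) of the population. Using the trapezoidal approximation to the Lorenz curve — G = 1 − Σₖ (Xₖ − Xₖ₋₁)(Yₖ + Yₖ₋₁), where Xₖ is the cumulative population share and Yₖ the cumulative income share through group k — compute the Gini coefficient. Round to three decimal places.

0.491

Cumulative income shares Yₖ: 0.0080, 0.0170, 0.0300, 0.0540, 0.1400, 0.2340, 0.3450, 0.5050, 0.7110, 1.0000
Σ (Xₖ−Xₖ₋₁)(Yₖ+Yₖ₋₁) = (1/10)(0.0080+0.0000) + (1/10)(0.0170+0.0080) + (1/10)(0.0300+0.0170) + (1/10)(0.0540+0.0300) + (1/10)(0.1400+0.0540) + (1/10)(0.2340+0.1400) + (1/10)(0.3450+0.2340) + (1/10)(0.5050+0.3450) + (1/10)(0.7110+0.5050) + (1/10)(1.0000+0.7110)
  = 0.0008 + 0.0025 + 0.0047 + 0.0084 + 0.0194 + 0.0374 + 0.0579 + 0.0850 + 0.1216 + 0.1711 = 0.5088
G = 1 − 0.5088 = 0.4912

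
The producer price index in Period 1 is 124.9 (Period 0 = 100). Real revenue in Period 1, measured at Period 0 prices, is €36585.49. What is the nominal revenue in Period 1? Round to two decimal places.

Nominal = Real × (Index/100) = 36585.49 × (124.9/100)
        = 36585.49 × 1.249 = 45695.2770

45695.28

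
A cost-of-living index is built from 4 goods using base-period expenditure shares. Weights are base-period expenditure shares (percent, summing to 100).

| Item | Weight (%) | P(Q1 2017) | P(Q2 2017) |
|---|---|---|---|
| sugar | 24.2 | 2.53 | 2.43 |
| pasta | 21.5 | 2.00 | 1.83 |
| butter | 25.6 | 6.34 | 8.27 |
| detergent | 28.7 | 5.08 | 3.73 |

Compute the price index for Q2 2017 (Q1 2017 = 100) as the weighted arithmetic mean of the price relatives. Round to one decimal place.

97.4

sugar: 24.2 × (2.43/2.53) = 24.2 × 0.960474 = 23.2435
pasta: 21.5 × (1.83/2.00) = 21.5 × 0.915000 = 19.6725
butter: 25.6 × (8.27/6.34) = 25.6 × 1.304416 = 33.3931
detergent: 28.7 × (3.73/5.08) = 28.7 × 0.734252 = 21.0730
Index = Σ wᵢ·(p₁ᵢ/p₀ᵢ) = 23.2435 + 19.6725 + 33.3931 + 21.0730 = 97.3821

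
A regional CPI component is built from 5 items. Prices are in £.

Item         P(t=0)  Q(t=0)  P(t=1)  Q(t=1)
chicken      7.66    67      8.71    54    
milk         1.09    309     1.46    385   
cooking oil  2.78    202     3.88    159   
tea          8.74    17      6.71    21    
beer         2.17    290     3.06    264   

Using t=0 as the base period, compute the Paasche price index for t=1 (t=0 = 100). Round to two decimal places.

Paasche price index uses current-period quantities as weights.
ΣP(t=1)·Q(t=1) = 8.71×54 + 1.46×385 + 3.88×159 + 6.71×21 + 3.06×264 = 470.34 + 562.1 + 616.92 + 140.91 + 807.84 = 2598.11
ΣP(t=0)·Q(t=1) = 7.66×54 + 1.09×385 + 2.78×159 + 8.74×21 + 2.17×264 = 413.64 + 419.65 + 442.02 + 183.54 + 572.88 = 2031.73
Index = 2598.11 / 2031.73 × 100 = 127.8767

127.88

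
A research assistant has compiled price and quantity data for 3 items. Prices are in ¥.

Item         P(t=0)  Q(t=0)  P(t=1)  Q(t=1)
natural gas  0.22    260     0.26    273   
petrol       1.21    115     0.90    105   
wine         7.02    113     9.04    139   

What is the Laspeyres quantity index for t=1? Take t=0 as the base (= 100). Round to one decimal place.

117.5

Laspeyres quantity index uses base-period prices as weights.
ΣP(t=0)·Q(t=1) = 0.22×273 + 1.21×105 + 7.02×139 = 60.06 + 127.05 + 975.78 = 1162.89
ΣP(t=0)·Q(t=0) = 0.22×260 + 1.21×115 + 7.02×113 = 57.2 + 139.15 + 793.26 = 989.61
Index = 1162.89 / 989.61 × 100 = 117.5099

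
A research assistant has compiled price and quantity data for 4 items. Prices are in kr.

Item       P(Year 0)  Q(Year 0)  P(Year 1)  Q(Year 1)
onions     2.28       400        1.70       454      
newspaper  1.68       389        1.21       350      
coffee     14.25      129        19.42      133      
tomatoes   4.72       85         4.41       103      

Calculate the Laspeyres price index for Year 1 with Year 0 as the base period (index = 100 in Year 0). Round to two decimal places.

Laspeyres price index uses base-period quantities as weights.
ΣP(Year 1)·Q(Year 0) = 1.70×400 + 1.21×389 + 19.42×129 + 4.41×85 = 680 + 470.69 + 2505.18 + 374.85 = 4030.72
ΣP(Year 0)·Q(Year 0) = 2.28×400 + 1.68×389 + 14.25×129 + 4.72×85 = 912 + 653.52 + 1838.25 + 401.2 = 3804.97
Index = 4030.72 / 3804.97 × 100 = 105.9330

105.93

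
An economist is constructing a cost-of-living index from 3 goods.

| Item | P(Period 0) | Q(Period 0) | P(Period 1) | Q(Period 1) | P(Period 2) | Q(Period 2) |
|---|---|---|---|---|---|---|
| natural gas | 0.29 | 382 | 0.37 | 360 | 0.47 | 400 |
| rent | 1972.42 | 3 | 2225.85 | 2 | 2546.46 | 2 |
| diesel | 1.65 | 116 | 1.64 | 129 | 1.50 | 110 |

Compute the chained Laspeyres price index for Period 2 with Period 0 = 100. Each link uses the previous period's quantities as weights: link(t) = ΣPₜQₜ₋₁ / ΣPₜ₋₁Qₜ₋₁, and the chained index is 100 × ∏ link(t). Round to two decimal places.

Link Period 0→Period 1:
ΣP(Period 1)Q(Period 0) = 0.37×382 + 2225.85×3 + 1.64×116 = 141.34 + 6677.55 + 190.24 = 7009.13
ΣP(Period 0)Q(Period 0) = 0.29×382 + 1972.42×3 + 1.65×116 = 110.78 + 5917.26 + 191.4 = 6219.44
link = 7009.13/6219.44 = 1.126971
Link Period 1→Period 2:
ΣP(Period 2)Q(Period 1) = 0.47×360 + 2546.46×2 + 1.50×129 = 169.2 + 5092.92 + 193.5 = 5455.62
ΣP(Period 1)Q(Period 1) = 0.37×360 + 2225.85×2 + 1.64×129 = 133.2 + 4451.7 + 211.56 = 4796.46
link = 5455.62/4796.46 = 1.137426
Chained index = 100 × 1.126971 × 1.137426 = 128.1847

128.18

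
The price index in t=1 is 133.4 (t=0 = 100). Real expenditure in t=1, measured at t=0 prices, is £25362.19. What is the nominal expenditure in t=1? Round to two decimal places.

Nominal = Real × (Index/100) = 25362.19 × (133.4/100)
        = 25362.19 × 1.334 = 33833.1615

33833.16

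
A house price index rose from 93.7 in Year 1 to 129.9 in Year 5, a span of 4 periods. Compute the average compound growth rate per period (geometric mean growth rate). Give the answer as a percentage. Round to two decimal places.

Growth factor = (129.9/93.7)^(1/4) = (1.386339)^(1/4) = 1.085094
Growth rate = 1.085094 − 1 = 0.085094 = 8.5094%

8.51%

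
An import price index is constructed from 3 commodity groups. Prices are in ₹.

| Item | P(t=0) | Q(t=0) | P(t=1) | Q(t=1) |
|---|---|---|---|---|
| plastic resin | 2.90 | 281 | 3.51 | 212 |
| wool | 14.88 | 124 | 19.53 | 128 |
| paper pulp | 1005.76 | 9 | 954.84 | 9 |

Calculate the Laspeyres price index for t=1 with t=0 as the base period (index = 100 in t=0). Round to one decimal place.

Laspeyres price index uses base-period quantities as weights.
ΣP(t=1)·Q(t=0) = 3.51×281 + 19.53×124 + 954.84×9 = 986.31 + 2421.72 + 8593.56 = 12001.59
ΣP(t=0)·Q(t=0) = 2.90×281 + 14.88×124 + 1005.76×9 = 814.9 + 1845.12 + 9051.84 = 11711.86
Index = 12001.59 / 11711.86 × 100 = 102.4738

102.5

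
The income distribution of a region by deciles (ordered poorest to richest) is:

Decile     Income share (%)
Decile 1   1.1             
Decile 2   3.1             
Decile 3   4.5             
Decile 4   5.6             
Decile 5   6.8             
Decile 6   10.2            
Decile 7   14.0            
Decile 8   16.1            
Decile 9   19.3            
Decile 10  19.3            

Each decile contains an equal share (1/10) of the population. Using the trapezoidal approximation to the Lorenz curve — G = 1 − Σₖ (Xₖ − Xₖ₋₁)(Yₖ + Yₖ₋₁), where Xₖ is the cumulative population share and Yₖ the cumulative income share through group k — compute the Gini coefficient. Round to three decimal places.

0.364

Cumulative income shares Yₖ: 0.0110, 0.0420, 0.0870, 0.1430, 0.2110, 0.3130, 0.4530, 0.6140, 0.8070, 1.0000
Σ (Xₖ−Xₖ₋₁)(Yₖ+Yₖ₋₁) = (1/10)(0.0110+0.0000) + (1/10)(0.0420+0.0110) + (1/10)(0.0870+0.0420) + (1/10)(0.1430+0.0870) + (1/10)(0.2110+0.1430) + (1/10)(0.3130+0.2110) + (1/10)(0.4530+0.3130) + (1/10)(0.6140+0.4530) + (1/10)(0.8070+0.6140) + (1/10)(1.0000+0.8070)
  = 0.0011 + 0.0053 + 0.0129 + 0.0230 + 0.0354 + 0.0524 + 0.0766 + 0.1067 + 0.1421 + 0.1807 = 0.6362
G = 1 − 0.6362 = 0.3638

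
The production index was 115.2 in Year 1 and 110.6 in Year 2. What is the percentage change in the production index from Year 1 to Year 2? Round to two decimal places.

-3.99%

Change = (110.6 − 115.2) / 115.2 × 100
       = -4.6 / 115.2 × 100 = -3.9931%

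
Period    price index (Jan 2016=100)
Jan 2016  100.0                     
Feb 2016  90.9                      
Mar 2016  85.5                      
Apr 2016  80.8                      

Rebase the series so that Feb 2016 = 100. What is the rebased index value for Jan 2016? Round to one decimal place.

110.0

Rebased(Jan 2016) = 100.0 / 90.9 × 100 = 110.0110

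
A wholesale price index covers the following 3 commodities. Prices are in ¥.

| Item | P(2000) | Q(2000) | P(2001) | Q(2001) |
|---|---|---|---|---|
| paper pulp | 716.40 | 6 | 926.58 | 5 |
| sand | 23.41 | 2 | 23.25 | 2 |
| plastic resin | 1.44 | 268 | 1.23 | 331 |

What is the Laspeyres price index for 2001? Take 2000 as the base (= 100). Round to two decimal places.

Laspeyres price index uses base-period quantities as weights.
ΣP(2001)·Q(2000) = 926.58×6 + 23.25×2 + 1.23×268 = 5559.48 + 46.5 + 329.64 = 5935.62
ΣP(2000)·Q(2000) = 716.40×6 + 23.41×2 + 1.44×268 = 4298.4 + 46.82 + 385.92 = 4731.14
Index = 5935.62 / 4731.14 × 100 = 125.4586

125.46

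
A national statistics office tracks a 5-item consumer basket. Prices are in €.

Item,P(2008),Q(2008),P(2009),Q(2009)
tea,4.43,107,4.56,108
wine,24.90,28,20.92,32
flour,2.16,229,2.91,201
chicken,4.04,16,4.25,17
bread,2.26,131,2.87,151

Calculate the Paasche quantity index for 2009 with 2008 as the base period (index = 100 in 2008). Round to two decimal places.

103.13

Paasche quantity index uses current-period prices as weights.
ΣP(2009)·Q(2009) = 4.56×108 + 20.92×32 + 2.91×201 + 4.25×17 + 2.87×151 = 492.48 + 669.44 + 584.91 + 72.25 + 433.37 = 2252.45
ΣP(2009)·Q(2008) = 4.56×107 + 20.92×28 + 2.91×229 + 4.25×16 + 2.87×131 = 487.92 + 585.76 + 666.39 + 68 + 375.97 = 2184.04
Index = 2252.45 / 2184.04 × 100 = 103.1323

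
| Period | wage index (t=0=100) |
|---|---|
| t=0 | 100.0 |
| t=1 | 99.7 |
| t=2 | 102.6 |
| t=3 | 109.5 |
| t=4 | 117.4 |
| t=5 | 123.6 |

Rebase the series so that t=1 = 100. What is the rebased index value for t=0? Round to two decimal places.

Rebased(t=0) = 100.0 / 99.7 × 100 = 100.3009

100.30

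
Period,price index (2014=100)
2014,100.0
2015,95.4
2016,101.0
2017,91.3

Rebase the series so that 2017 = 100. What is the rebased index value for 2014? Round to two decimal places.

Rebased(2014) = 100.0 / 91.3 × 100 = 109.5290

109.53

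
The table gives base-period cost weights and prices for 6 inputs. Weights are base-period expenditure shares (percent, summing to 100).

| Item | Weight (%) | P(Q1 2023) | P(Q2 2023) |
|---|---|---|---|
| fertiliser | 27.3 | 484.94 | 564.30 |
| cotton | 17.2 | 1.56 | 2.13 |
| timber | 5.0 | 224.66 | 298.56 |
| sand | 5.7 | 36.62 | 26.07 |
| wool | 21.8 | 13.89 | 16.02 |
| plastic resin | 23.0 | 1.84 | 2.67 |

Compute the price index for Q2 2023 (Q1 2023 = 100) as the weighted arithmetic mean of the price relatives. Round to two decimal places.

124.47

fertiliser: 27.3 × (564.30/484.94) = 27.3 × 1.163649 = 31.7676
cotton: 17.2 × (2.13/1.56) = 17.2 × 1.365385 = 23.4846
timber: 5.0 × (298.56/224.66) = 5.0 × 1.328942 = 6.6447
sand: 5.7 × (26.07/36.62) = 5.7 × 0.711906 = 4.0579
wool: 21.8 × (16.02/13.89) = 21.8 × 1.153348 = 25.1430
plastic resin: 23.0 × (2.67/1.84) = 23.0 × 1.451087 = 33.3750
Index = Σ wᵢ·(p₁ᵢ/p₀ᵢ) = 31.7676 + 23.4846 + 6.6447 + 4.0579 + 25.1430 + 33.3750 = 124.4728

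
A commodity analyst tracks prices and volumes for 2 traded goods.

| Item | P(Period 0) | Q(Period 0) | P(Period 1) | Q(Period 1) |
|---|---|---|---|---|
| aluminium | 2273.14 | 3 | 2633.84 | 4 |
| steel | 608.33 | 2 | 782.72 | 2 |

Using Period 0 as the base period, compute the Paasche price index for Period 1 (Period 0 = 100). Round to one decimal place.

117.4

Paasche price index uses current-period quantities as weights.
ΣP(Period 1)·Q(Period 1) = 2633.84×4 + 782.72×2 = 10535.36 + 1565.44 = 12100.8
ΣP(Period 0)·Q(Period 1) = 2273.14×4 + 608.33×2 = 9092.56 + 1216.66 = 10309.22
Index = 12100.8 / 10309.22 × 100 = 117.3784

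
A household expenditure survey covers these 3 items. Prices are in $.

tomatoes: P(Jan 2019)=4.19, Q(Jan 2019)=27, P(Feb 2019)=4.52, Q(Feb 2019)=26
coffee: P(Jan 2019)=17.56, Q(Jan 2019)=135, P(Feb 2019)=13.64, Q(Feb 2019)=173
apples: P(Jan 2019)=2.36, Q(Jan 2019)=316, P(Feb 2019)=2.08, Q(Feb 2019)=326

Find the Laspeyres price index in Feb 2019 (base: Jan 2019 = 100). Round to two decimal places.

81.15

Laspeyres price index uses base-period quantities as weights.
ΣP(Feb 2019)·Q(Jan 2019) = 4.52×27 + 13.64×135 + 2.08×316 = 122.04 + 1841.4 + 657.28 = 2620.72
ΣP(Jan 2019)·Q(Jan 2019) = 4.19×27 + 17.56×135 + 2.36×316 = 113.13 + 2370.6 + 745.76 = 3229.49
Index = 2620.72 / 3229.49 × 100 = 81.1497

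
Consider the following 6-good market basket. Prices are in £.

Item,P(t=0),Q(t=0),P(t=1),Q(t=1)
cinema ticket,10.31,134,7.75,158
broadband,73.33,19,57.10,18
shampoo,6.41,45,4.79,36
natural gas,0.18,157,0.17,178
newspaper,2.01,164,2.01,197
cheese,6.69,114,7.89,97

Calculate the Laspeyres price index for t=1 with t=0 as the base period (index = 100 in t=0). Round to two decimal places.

85.92

Laspeyres price index uses base-period quantities as weights.
ΣP(t=1)·Q(t=0) = 7.75×134 + 57.10×19 + 4.79×45 + 0.17×157 + 2.01×164 + 7.89×114 = 1038.5 + 1084.9 + 215.55 + 26.69 + 329.64 + 899.46 = 3594.74
ΣP(t=0)·Q(t=0) = 10.31×134 + 73.33×19 + 6.41×45 + 0.18×157 + 2.01×164 + 6.69×114 = 1381.54 + 1393.27 + 288.45 + 28.26 + 329.64 + 762.66 = 4183.82
Index = 3594.74 / 4183.82 × 100 = 85.9200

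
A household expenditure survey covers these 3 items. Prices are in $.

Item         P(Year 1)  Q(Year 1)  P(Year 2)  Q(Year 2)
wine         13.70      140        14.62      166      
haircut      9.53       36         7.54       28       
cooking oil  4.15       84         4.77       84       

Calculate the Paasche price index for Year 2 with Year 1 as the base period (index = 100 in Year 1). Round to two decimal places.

Paasche price index uses current-period quantities as weights.
ΣP(Year 2)·Q(Year 2) = 14.62×166 + 7.54×28 + 4.77×84 = 2426.92 + 211.12 + 400.68 = 3038.72
ΣP(Year 1)·Q(Year 2) = 13.70×166 + 9.53×28 + 4.15×84 = 2274.2 + 266.84 + 348.6 = 2889.64
Index = 3038.72 / 2889.64 × 100 = 105.1591

105.16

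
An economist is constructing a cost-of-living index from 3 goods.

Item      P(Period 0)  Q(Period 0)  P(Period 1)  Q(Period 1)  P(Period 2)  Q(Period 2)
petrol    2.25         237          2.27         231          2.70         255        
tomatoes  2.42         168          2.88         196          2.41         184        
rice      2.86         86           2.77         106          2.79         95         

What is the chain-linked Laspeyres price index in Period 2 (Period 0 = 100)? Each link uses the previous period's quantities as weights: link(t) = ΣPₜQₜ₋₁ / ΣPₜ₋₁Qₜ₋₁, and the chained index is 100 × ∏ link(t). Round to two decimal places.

106.98

Link Period 0→Period 1:
ΣP(Period 1)Q(Period 0) = 2.27×237 + 2.88×168 + 2.77×86 = 537.99 + 483.84 + 238.22 = 1260.05
ΣP(Period 0)Q(Period 0) = 2.25×237 + 2.42×168 + 2.86×86 = 533.25 + 406.56 + 245.96 = 1185.77
link = 1260.05/1185.77 = 1.062643
Link Period 1→Period 2:
ΣP(Period 2)Q(Period 1) = 2.70×231 + 2.41×196 + 2.79×106 = 623.7 + 472.36 + 295.74 = 1391.8
ΣP(Period 1)Q(Period 1) = 2.27×231 + 2.88×196 + 2.77×106 = 524.37 + 564.48 + 293.62 = 1382.47
link = 1391.8/1382.47 = 1.006749
Chained index = 100 × 1.062643 × 1.006749 = 106.9814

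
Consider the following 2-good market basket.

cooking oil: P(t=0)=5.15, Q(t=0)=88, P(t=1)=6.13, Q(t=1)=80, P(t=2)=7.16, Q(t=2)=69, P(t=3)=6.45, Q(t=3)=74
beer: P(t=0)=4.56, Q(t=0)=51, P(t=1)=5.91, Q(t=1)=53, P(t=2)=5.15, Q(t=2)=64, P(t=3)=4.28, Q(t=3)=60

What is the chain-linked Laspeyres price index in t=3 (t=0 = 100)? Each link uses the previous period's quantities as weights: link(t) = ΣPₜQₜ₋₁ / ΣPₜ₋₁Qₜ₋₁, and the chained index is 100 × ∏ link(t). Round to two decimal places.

112.64

Link t=0→t=1:
ΣP(t=1)Q(t=0) = 6.13×88 + 5.91×51 = 539.44 + 301.41 = 840.85
ΣP(t=0)Q(t=0) = 5.15×88 + 4.56×51 = 453.2 + 232.56 = 685.76
link = 840.85/685.76 = 1.226158
Link t=1→t=2:
ΣP(t=2)Q(t=1) = 7.16×80 + 5.15×53 = 572.8 + 272.95 = 845.75
ΣP(t=1)Q(t=1) = 6.13×80 + 5.91×53 = 490.4 + 313.23 = 803.63
link = 845.75/803.63 = 1.052412
Link t=2→t=3:
ΣP(t=3)Q(t=2) = 6.45×69 + 4.28×64 = 445.05 + 273.92 = 718.97
ΣP(t=2)Q(t=2) = 7.16×69 + 5.15×64 = 494.04 + 329.6 = 823.64
link = 718.97/823.64 = 0.872918
Chained index = 100 × 1.226158 × 1.052412 × 0.872918 = 112.6434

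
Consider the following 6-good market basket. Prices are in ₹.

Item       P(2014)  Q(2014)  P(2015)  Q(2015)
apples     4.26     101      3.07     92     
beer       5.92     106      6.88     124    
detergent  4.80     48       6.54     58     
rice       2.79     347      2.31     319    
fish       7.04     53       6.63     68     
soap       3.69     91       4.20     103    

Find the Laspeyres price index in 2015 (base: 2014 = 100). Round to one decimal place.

Laspeyres price index uses base-period quantities as weights.
ΣP(2015)·Q(2014) = 3.07×101 + 6.88×106 + 6.54×48 + 2.31×347 + 6.63×53 + 4.20×91 = 310.07 + 729.28 + 313.92 + 801.57 + 351.39 + 382.2 = 2888.43
ΣP(2014)·Q(2014) = 4.26×101 + 5.92×106 + 4.80×48 + 2.79×347 + 7.04×53 + 3.69×91 = 430.26 + 627.52 + 230.4 + 968.13 + 373.12 + 335.79 = 2965.22
Index = 2888.43 / 2965.22 × 100 = 97.4103

97.4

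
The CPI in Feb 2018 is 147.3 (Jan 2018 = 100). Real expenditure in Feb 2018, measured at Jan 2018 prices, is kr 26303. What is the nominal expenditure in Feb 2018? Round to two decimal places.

38744.32

Nominal = Real × (Index/100) = 26303 × (147.3/100)
        = 26303 × 1.473 = 38744.3190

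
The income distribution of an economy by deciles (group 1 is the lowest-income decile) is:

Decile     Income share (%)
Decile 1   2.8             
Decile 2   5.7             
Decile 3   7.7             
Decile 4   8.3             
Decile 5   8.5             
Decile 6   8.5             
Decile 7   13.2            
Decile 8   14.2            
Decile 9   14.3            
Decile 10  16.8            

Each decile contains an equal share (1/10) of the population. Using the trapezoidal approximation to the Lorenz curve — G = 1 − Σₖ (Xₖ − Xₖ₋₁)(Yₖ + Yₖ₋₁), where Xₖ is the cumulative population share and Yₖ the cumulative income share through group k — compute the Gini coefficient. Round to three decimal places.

Cumulative income shares Yₖ: 0.0280, 0.0850, 0.1620, 0.2450, 0.3300, 0.4150, 0.5470, 0.6890, 0.8320, 1.0000
Σ (Xₖ−Xₖ₋₁)(Yₖ+Yₖ₋₁) = (1/10)(0.0280+0.0000) + (1/10)(0.0850+0.0280) + (1/10)(0.1620+0.0850) + (1/10)(0.2450+0.1620) + (1/10)(0.3300+0.2450) + (1/10)(0.4150+0.3300) + (1/10)(0.5470+0.4150) + (1/10)(0.6890+0.5470) + (1/10)(0.8320+0.6890) + (1/10)(1.0000+0.8320)
  = 0.0028 + 0.0113 + 0.0247 + 0.0407 + 0.0575 + 0.0745 + 0.0962 + 0.1236 + 0.1521 + 0.1832 = 0.7666
G = 1 − 0.7666 = 0.2334

0.233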